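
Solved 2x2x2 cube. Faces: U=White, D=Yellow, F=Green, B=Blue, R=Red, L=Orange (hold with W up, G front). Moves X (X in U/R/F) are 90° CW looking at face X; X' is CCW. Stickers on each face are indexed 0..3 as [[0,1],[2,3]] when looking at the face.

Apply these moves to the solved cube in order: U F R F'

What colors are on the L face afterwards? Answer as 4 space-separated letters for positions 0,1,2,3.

After move 1 (U): U=WWWW F=RRGG R=BBRR B=OOBB L=GGOO
After move 2 (F): F=GRGR U=WWOG R=WBWR D=RBYY L=GYOY
After move 3 (R): R=WWRB U=WROR F=GBGY D=RBYO B=GOWB
After move 4 (F'): F=BYGG U=WRWR R=BWRB D=YYYO L=GROO
Query: L face = GROO

Answer: G R O O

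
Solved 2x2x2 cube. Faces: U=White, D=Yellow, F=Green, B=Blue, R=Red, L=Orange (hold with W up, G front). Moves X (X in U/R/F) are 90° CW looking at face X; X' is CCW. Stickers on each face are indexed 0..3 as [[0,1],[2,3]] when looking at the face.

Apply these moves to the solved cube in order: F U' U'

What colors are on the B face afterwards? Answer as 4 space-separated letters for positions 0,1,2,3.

Answer: G G B B

Derivation:
After move 1 (F): F=GGGG U=WWOO R=WRWR D=RRYY L=OYOY
After move 2 (U'): U=WOWO F=OYGG R=GGWR B=WRBB L=BBOY
After move 3 (U'): U=OOWW F=BBGG R=OYWR B=GGBB L=WROY
Query: B face = GGBB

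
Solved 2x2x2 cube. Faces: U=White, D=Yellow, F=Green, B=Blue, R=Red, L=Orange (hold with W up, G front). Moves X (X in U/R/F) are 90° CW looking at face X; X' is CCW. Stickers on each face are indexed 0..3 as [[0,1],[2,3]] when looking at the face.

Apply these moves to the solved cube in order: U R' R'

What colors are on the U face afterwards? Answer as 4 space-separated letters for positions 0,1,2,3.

After move 1 (U): U=WWWW F=RRGG R=BBRR B=OOBB L=GGOO
After move 2 (R'): R=BRBR U=WBWO F=RWGW D=YRYG B=YOYB
After move 3 (R'): R=RRBB U=WYWY F=RBGO D=YWYW B=GORB
Query: U face = WYWY

Answer: W Y W Y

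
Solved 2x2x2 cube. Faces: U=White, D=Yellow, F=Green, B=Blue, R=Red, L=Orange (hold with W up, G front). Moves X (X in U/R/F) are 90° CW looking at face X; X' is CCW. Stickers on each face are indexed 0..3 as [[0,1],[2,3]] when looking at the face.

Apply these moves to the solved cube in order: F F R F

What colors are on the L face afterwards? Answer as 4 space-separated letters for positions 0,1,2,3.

After move 1 (F): F=GGGG U=WWOO R=WRWR D=RRYY L=OYOY
After move 2 (F): F=GGGG U=WWYY R=OROR D=WWYY L=OROR
After move 3 (R): R=OORR U=WGYG F=GWGY D=WBYB B=YBWB
After move 4 (F): F=GGYW U=WGRR R=YOGR D=ROYB L=OWOB
Query: L face = OWOB

Answer: O W O B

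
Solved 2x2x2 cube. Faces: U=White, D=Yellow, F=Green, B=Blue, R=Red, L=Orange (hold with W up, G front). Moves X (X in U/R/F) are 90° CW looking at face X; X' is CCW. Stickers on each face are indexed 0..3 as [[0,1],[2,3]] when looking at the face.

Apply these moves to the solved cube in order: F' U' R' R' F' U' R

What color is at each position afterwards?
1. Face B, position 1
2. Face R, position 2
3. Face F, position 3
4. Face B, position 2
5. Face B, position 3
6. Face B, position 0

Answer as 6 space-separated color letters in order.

Answer: Y G R G B R

Derivation:
After move 1 (F'): F=GGGG U=WWRR R=YRYR D=OOYY L=OWOW
After move 2 (U'): U=WRWR F=OWGG R=GGYR B=YRBB L=BBOW
After move 3 (R'): R=GRGY U=WBWY F=ORGR D=OWYG B=YROB
After move 4 (R'): R=RYGG U=WOWY F=OBGY D=ORYR B=GRWB
After move 5 (F'): F=BYOG U=WORG R=RYOG D=BWYR L=BYOW
After move 6 (U'): U=OGWR F=BYOG R=BYOG B=RYWB L=GROW
After move 7 (R): R=OBGY U=OYWG F=BWOR D=BWYR B=RYGB
Query 1: B[1] = Y
Query 2: R[2] = G
Query 3: F[3] = R
Query 4: B[2] = G
Query 5: B[3] = B
Query 6: B[0] = R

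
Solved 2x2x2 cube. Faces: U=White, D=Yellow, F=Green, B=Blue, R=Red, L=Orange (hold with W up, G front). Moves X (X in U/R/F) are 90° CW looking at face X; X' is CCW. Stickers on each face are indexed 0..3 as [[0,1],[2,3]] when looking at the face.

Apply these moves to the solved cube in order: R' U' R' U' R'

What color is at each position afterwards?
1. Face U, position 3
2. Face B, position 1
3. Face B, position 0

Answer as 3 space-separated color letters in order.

Answer: W R W

Derivation:
After move 1 (R'): R=RRRR U=WBWB F=GWGW D=YGYG B=YBYB
After move 2 (U'): U=BBWW F=OOGW R=GWRR B=RRYB L=YBOO
After move 3 (R'): R=WRGR U=BYWR F=OBGW D=YOYW B=GRGB
After move 4 (U'): U=YRBW F=YBGW R=OBGR B=WRGB L=GROO
After move 5 (R'): R=BROG U=YGBW F=YRGW D=YBYW B=WROB
Query 1: U[3] = W
Query 2: B[1] = R
Query 3: B[0] = W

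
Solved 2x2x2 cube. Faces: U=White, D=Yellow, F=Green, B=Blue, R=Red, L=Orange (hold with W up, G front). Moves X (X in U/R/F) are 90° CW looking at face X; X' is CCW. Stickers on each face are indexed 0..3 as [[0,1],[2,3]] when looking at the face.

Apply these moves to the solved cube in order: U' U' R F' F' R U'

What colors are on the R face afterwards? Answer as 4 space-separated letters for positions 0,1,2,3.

Answer: Y W O O

Derivation:
After move 1 (U'): U=WWWW F=OOGG R=GGRR B=RRBB L=BBOO
After move 2 (U'): U=WWWW F=BBGG R=OORR B=GGBB L=RROO
After move 3 (R): R=RORO U=WBWG F=BYGY D=YBYG B=WGWB
After move 4 (F'): F=YYBG U=WBRR R=BOYO D=ROYG L=RGOW
After move 5 (F'): F=YGYB U=WBBY R=OORO D=GWYG L=RROR
After move 6 (R): R=ROOO U=WGBB F=YWYG D=GWYW B=YGBB
After move 7 (U'): U=GBWB F=RRYG R=YWOO B=ROBB L=YGOR
Query: R face = YWOO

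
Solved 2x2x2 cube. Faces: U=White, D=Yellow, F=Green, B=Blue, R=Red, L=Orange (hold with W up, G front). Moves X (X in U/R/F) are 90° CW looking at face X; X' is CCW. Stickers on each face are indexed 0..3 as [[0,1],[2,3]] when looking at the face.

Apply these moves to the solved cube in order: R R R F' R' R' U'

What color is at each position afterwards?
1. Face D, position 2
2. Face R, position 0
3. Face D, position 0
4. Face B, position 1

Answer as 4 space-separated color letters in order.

After move 1 (R): R=RRRR U=WGWG F=GYGY D=YBYB B=WBWB
After move 2 (R): R=RRRR U=WYWY F=GBGB D=YWYW B=GBGB
After move 3 (R): R=RRRR U=WBWB F=GWGW D=YGYG B=YBYB
After move 4 (F'): F=WWGG U=WBRR R=GRYR D=OOYG L=OBOW
After move 5 (R'): R=RRGY U=WYRY F=WBGR D=OWYG B=GBOB
After move 6 (R'): R=RYRG U=WORG F=WYGY D=OBYR B=GBWB
After move 7 (U'): U=OGWR F=OBGY R=WYRG B=RYWB L=GBOW
Query 1: D[2] = Y
Query 2: R[0] = W
Query 3: D[0] = O
Query 4: B[1] = Y

Answer: Y W O Y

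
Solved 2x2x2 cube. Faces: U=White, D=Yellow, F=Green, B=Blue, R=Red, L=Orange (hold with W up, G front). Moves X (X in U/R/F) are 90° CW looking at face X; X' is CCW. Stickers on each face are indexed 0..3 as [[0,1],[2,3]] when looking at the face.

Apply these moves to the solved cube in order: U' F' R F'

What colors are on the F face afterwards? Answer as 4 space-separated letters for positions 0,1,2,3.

After move 1 (U'): U=WWWW F=OOGG R=GGRR B=RRBB L=BBOO
After move 2 (F'): F=OGOG U=WWGR R=YGYR D=BOYY L=BWOW
After move 3 (R): R=YYRG U=WGGG F=OOOY D=BBYR B=RRWB
After move 4 (F'): F=OYOO U=WGYR R=BYBG D=WWYR L=BGOG
Query: F face = OYOO

Answer: O Y O O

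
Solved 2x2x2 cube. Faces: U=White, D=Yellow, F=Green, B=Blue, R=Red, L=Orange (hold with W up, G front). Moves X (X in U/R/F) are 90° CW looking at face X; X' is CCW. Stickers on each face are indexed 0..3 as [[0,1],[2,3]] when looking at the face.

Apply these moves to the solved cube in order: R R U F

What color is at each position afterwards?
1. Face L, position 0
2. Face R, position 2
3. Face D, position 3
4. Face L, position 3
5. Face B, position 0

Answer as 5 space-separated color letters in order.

After move 1 (R): R=RRRR U=WGWG F=GYGY D=YBYB B=WBWB
After move 2 (R): R=RRRR U=WYWY F=GBGB D=YWYW B=GBGB
After move 3 (U): U=WWYY F=RRGB R=GBRR B=OOGB L=GBOO
After move 4 (F): F=GRBR U=WWOB R=YBYR D=RGYW L=GYOW
Query 1: L[0] = G
Query 2: R[2] = Y
Query 3: D[3] = W
Query 4: L[3] = W
Query 5: B[0] = O

Answer: G Y W W O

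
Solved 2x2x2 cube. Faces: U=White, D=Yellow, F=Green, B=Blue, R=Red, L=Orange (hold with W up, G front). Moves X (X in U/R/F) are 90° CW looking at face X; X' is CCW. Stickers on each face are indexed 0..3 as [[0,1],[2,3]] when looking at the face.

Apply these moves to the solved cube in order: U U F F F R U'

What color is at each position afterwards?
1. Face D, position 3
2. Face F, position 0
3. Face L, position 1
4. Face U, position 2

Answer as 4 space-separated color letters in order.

Answer: G R G W

Derivation:
After move 1 (U): U=WWWW F=RRGG R=BBRR B=OOBB L=GGOO
After move 2 (U): U=WWWW F=BBGG R=OORR B=GGBB L=RROO
After move 3 (F): F=GBGB U=WWOR R=WOWR D=ROYY L=RYOY
After move 4 (F): F=GGBB U=WWYY R=OORR D=WWYY L=RROO
After move 5 (F): F=BGBG U=WWOR R=YOYR D=ROYY L=RWOW
After move 6 (R): R=YYRO U=WGOG F=BOBY D=RBYG B=RGWB
After move 7 (U'): U=GGWO F=RWBY R=BORO B=YYWB L=RGOW
Query 1: D[3] = G
Query 2: F[0] = R
Query 3: L[1] = G
Query 4: U[2] = W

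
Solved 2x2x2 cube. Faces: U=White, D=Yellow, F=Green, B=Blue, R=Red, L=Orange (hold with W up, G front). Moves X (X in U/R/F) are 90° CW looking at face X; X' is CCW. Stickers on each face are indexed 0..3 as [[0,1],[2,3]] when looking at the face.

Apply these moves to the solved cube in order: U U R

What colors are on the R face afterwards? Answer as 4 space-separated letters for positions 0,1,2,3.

After move 1 (U): U=WWWW F=RRGG R=BBRR B=OOBB L=GGOO
After move 2 (U): U=WWWW F=BBGG R=OORR B=GGBB L=RROO
After move 3 (R): R=RORO U=WBWG F=BYGY D=YBYG B=WGWB
Query: R face = RORO

Answer: R O R O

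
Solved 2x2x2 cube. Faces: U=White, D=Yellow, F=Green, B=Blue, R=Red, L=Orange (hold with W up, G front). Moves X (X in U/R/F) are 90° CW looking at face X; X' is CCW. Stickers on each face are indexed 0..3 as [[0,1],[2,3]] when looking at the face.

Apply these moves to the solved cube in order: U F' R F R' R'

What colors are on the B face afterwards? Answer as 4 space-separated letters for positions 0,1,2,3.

Answer: O O R B

Derivation:
After move 1 (U): U=WWWW F=RRGG R=BBRR B=OOBB L=GGOO
After move 2 (F'): F=RGRG U=WWBR R=YBYR D=GOYY L=GWOW
After move 3 (R): R=YYRB U=WGBG F=RORY D=GBYO B=ROWB
After move 4 (F): F=RRYO U=WGWW R=BYGB D=RYYO L=GGOB
After move 5 (R'): R=YBBG U=WWWR F=RGYW D=RRYO B=OOYB
After move 6 (R'): R=BGYB U=WYWO F=RWYR D=RGYW B=OORB
Query: B face = OORB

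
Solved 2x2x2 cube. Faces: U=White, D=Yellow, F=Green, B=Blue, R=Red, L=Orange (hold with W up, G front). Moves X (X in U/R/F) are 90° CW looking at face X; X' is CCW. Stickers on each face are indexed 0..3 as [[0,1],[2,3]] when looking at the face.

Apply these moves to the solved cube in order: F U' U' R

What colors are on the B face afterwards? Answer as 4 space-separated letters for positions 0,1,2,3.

After move 1 (F): F=GGGG U=WWOO R=WRWR D=RRYY L=OYOY
After move 2 (U'): U=WOWO F=OYGG R=GGWR B=WRBB L=BBOY
After move 3 (U'): U=OOWW F=BBGG R=OYWR B=GGBB L=WROY
After move 4 (R): R=WORY U=OBWG F=BRGY D=RBYG B=WGOB
Query: B face = WGOB

Answer: W G O B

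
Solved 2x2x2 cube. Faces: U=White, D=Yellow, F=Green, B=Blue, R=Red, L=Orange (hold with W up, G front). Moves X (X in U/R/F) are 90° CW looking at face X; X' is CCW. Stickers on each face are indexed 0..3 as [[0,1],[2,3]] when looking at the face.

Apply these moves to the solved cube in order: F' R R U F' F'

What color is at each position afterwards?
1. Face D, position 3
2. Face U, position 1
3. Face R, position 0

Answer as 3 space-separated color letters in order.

After move 1 (F'): F=GGGG U=WWRR R=YRYR D=OOYY L=OWOW
After move 2 (R): R=YYRR U=WGRG F=GOGY D=OBYB B=RBWB
After move 3 (R): R=RYRY U=WORY F=GBGB D=OWYR B=GBGB
After move 4 (U): U=RWYO F=RYGB R=GBRY B=OWGB L=GBOW
After move 5 (F'): F=YBRG U=RWGR R=WBOY D=BWYR L=GOOY
After move 6 (F'): F=BGYR U=RWWO R=WBBY D=OYYR L=GROG
Query 1: D[3] = R
Query 2: U[1] = W
Query 3: R[0] = W

Answer: R W W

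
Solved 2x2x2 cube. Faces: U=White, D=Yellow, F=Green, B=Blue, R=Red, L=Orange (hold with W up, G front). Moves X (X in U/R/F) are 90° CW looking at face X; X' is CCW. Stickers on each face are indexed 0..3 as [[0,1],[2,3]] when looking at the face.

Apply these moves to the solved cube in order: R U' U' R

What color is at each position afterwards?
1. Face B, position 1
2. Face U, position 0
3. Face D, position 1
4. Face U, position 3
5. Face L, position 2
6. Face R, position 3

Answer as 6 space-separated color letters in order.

Answer: Y G W Y O O

Derivation:
After move 1 (R): R=RRRR U=WGWG F=GYGY D=YBYB B=WBWB
After move 2 (U'): U=GGWW F=OOGY R=GYRR B=RRWB L=WBOO
After move 3 (U'): U=GWGW F=WBGY R=OORR B=GYWB L=RROO
After move 4 (R): R=RORO U=GBGY F=WBGB D=YWYG B=WYWB
Query 1: B[1] = Y
Query 2: U[0] = G
Query 3: D[1] = W
Query 4: U[3] = Y
Query 5: L[2] = O
Query 6: R[3] = O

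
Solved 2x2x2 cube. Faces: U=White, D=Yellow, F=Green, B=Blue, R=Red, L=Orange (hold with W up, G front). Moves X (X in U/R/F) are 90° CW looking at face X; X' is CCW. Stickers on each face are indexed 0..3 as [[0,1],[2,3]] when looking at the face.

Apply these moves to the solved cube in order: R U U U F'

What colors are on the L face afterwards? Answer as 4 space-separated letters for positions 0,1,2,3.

After move 1 (R): R=RRRR U=WGWG F=GYGY D=YBYB B=WBWB
After move 2 (U): U=WWGG F=RRGY R=WBRR B=OOWB L=GYOO
After move 3 (U): U=GWGW F=WBGY R=OORR B=GYWB L=RROO
After move 4 (U): U=GGWW F=OOGY R=GYRR B=RRWB L=WBOO
After move 5 (F'): F=OYOG U=GGGR R=BYYR D=BOYB L=WWOW
Query: L face = WWOW

Answer: W W O W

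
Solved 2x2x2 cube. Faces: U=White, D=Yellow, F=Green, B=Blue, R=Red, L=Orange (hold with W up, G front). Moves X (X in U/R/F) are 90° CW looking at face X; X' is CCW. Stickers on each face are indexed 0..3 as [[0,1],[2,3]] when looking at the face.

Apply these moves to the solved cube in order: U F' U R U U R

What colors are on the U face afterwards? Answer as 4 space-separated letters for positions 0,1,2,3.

After move 1 (U): U=WWWW F=RRGG R=BBRR B=OOBB L=GGOO
After move 2 (F'): F=RGRG U=WWBR R=YBYR D=GOYY L=GWOW
After move 3 (U): U=BWRW F=YBRG R=OOYR B=GWBB L=RGOW
After move 4 (R): R=YORO U=BBRG F=YORY D=GBYG B=WWWB
After move 5 (U): U=RBGB F=YORY R=WWRO B=RGWB L=YOOW
After move 6 (U): U=GRBB F=WWRY R=RGRO B=YOWB L=YOOW
After move 7 (R): R=RROG U=GWBY F=WBRG D=GWYY B=BORB
Query: U face = GWBY

Answer: G W B Y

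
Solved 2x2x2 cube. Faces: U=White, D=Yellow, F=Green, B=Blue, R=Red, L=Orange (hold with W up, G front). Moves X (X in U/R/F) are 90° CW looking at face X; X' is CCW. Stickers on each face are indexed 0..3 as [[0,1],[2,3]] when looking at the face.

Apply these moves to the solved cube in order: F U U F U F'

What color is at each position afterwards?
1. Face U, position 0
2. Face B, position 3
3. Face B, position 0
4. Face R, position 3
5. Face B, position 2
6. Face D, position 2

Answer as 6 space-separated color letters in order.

Answer: Y B W R B Y

Derivation:
After move 1 (F): F=GGGG U=WWOO R=WRWR D=RRYY L=OYOY
After move 2 (U): U=OWOW F=WRGG R=BBWR B=OYBB L=GGOY
After move 3 (U): U=OOWW F=BBGG R=OYWR B=GGBB L=WROY
After move 4 (F): F=GBGB U=OOYR R=WYWR D=WOYY L=WROR
After move 5 (U): U=YORO F=WYGB R=GGWR B=WRBB L=GBOR
After move 6 (F'): F=YBWG U=YOGW R=OGWR D=BRYY L=GOOR
Query 1: U[0] = Y
Query 2: B[3] = B
Query 3: B[0] = W
Query 4: R[3] = R
Query 5: B[2] = B
Query 6: D[2] = Y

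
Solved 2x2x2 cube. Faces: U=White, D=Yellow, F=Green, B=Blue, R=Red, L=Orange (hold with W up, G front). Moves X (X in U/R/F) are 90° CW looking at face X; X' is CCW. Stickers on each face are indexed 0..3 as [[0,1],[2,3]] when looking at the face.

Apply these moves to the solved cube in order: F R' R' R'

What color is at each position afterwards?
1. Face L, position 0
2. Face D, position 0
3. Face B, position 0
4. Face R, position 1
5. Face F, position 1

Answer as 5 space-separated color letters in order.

After move 1 (F): F=GGGG U=WWOO R=WRWR D=RRYY L=OYOY
After move 2 (R'): R=RRWW U=WBOB F=GWGO D=RGYG B=YBRB
After move 3 (R'): R=RWRW U=WROY F=GBGB D=RWYO B=GBGB
After move 4 (R'): R=WWRR U=WGOG F=GRGY D=RBYB B=OBWB
Query 1: L[0] = O
Query 2: D[0] = R
Query 3: B[0] = O
Query 4: R[1] = W
Query 5: F[1] = R

Answer: O R O W R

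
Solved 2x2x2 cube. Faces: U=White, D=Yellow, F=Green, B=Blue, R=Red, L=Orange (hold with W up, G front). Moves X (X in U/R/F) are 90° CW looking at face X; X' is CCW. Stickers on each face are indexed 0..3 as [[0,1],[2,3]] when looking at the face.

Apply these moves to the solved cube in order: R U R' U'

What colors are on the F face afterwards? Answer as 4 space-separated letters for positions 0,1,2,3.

After move 1 (R): R=RRRR U=WGWG F=GYGY D=YBYB B=WBWB
After move 2 (U): U=WWGG F=RRGY R=WBRR B=OOWB L=GYOO
After move 3 (R'): R=BRWR U=WWGO F=RWGG D=YRYY B=BOBB
After move 4 (U'): U=WOWG F=GYGG R=RWWR B=BRBB L=BOOO
Query: F face = GYGG

Answer: G Y G G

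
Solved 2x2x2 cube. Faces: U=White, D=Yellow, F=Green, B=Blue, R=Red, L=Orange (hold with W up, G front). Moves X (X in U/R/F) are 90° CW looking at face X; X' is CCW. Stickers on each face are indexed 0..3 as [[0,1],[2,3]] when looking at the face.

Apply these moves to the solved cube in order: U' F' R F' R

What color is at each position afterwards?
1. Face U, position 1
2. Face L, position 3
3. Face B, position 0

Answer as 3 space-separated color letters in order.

After move 1 (U'): U=WWWW F=OOGG R=GGRR B=RRBB L=BBOO
After move 2 (F'): F=OGOG U=WWGR R=YGYR D=BOYY L=BWOW
After move 3 (R): R=YYRG U=WGGG F=OOOY D=BBYR B=RRWB
After move 4 (F'): F=OYOO U=WGYR R=BYBG D=WWYR L=BGOG
After move 5 (R): R=BBGY U=WYYO F=OWOR D=WWYR B=RRGB
Query 1: U[1] = Y
Query 2: L[3] = G
Query 3: B[0] = R

Answer: Y G R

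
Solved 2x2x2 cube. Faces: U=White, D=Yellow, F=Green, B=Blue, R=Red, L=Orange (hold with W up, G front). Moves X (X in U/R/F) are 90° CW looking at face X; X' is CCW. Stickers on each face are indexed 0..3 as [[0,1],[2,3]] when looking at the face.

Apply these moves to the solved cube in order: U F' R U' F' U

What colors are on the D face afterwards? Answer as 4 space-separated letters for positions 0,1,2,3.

Answer: O W Y O

Derivation:
After move 1 (U): U=WWWW F=RRGG R=BBRR B=OOBB L=GGOO
After move 2 (F'): F=RGRG U=WWBR R=YBYR D=GOYY L=GWOW
After move 3 (R): R=YYRB U=WGBG F=RORY D=GBYO B=ROWB
After move 4 (U'): U=GGWB F=GWRY R=RORB B=YYWB L=ROOW
After move 5 (F'): F=WYGR U=GGRR R=BOGB D=OWYO L=RBOW
After move 6 (U): U=RGRG F=BOGR R=YYGB B=RBWB L=WYOW
Query: D face = OWYO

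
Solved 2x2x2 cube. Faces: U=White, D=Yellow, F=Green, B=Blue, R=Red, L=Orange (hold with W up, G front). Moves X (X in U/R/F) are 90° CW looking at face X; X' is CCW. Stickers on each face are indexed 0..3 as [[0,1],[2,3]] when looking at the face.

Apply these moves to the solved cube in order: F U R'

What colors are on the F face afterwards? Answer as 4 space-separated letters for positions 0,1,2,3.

After move 1 (F): F=GGGG U=WWOO R=WRWR D=RRYY L=OYOY
After move 2 (U): U=OWOW F=WRGG R=BBWR B=OYBB L=GGOY
After move 3 (R'): R=BRBW U=OBOO F=WWGW D=RRYG B=YYRB
Query: F face = WWGW

Answer: W W G W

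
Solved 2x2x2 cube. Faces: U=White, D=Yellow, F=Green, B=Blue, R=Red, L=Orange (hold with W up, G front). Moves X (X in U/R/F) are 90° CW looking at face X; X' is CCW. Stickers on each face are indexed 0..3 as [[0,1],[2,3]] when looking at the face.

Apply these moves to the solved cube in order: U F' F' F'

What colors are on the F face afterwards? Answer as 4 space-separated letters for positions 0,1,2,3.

Answer: G R G R

Derivation:
After move 1 (U): U=WWWW F=RRGG R=BBRR B=OOBB L=GGOO
After move 2 (F'): F=RGRG U=WWBR R=YBYR D=GOYY L=GWOW
After move 3 (F'): F=GGRR U=WWYY R=OBGR D=WWYY L=GROB
After move 4 (F'): F=GRGR U=WWOG R=WBWR D=RBYY L=GYOY
Query: F face = GRGR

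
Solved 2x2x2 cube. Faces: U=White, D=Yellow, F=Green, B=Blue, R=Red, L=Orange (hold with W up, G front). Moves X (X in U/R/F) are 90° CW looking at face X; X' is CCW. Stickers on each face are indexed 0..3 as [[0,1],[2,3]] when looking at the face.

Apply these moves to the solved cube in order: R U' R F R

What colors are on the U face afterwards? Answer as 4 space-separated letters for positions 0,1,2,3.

After move 1 (R): R=RRRR U=WGWG F=GYGY D=YBYB B=WBWB
After move 2 (U'): U=GGWW F=OOGY R=GYRR B=RRWB L=WBOO
After move 3 (R): R=RGRY U=GOWY F=OBGB D=YWYR B=WRGB
After move 4 (F): F=GOBB U=GOOB R=WGYY D=RRYR L=WYOW
After move 5 (R): R=YWYG U=GOOB F=GRBR D=RGYW B=BROB
Query: U face = GOOB

Answer: G O O B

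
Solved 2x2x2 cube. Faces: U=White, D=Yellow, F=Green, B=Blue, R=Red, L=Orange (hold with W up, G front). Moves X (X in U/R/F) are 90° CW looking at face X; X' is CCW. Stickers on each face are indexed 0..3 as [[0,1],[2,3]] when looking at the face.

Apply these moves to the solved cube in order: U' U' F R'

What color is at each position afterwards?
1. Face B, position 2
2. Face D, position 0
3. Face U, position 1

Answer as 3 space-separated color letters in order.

After move 1 (U'): U=WWWW F=OOGG R=GGRR B=RRBB L=BBOO
After move 2 (U'): U=WWWW F=BBGG R=OORR B=GGBB L=RROO
After move 3 (F): F=GBGB U=WWOR R=WOWR D=ROYY L=RYOY
After move 4 (R'): R=ORWW U=WBOG F=GWGR D=RBYB B=YGOB
Query 1: B[2] = O
Query 2: D[0] = R
Query 3: U[1] = B

Answer: O R B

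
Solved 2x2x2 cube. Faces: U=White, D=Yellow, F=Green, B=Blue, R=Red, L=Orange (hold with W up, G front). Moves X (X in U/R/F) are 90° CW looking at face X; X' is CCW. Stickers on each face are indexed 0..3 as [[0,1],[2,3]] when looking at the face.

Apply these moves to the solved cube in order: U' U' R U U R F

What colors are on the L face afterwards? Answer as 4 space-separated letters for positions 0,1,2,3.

Answer: R Y O W

Derivation:
After move 1 (U'): U=WWWW F=OOGG R=GGRR B=RRBB L=BBOO
After move 2 (U'): U=WWWW F=BBGG R=OORR B=GGBB L=RROO
After move 3 (R): R=RORO U=WBWG F=BYGY D=YBYG B=WGWB
After move 4 (U): U=WWGB F=ROGY R=WGRO B=RRWB L=BYOO
After move 5 (U): U=GWBW F=WGGY R=RRRO B=BYWB L=ROOO
After move 6 (R): R=RROR U=GGBY F=WBGG D=YWYB B=WYWB
After move 7 (F): F=GWGB U=GGOO R=BRYR D=ORYB L=RYOW
Query: L face = RYOW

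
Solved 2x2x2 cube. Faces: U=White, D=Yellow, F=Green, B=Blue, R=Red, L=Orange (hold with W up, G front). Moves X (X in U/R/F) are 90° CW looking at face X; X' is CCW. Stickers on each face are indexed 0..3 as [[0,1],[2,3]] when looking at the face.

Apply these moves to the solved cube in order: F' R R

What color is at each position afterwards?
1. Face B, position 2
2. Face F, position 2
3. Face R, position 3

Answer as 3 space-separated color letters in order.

Answer: G G Y

Derivation:
After move 1 (F'): F=GGGG U=WWRR R=YRYR D=OOYY L=OWOW
After move 2 (R): R=YYRR U=WGRG F=GOGY D=OBYB B=RBWB
After move 3 (R): R=RYRY U=WORY F=GBGB D=OWYR B=GBGB
Query 1: B[2] = G
Query 2: F[2] = G
Query 3: R[3] = Y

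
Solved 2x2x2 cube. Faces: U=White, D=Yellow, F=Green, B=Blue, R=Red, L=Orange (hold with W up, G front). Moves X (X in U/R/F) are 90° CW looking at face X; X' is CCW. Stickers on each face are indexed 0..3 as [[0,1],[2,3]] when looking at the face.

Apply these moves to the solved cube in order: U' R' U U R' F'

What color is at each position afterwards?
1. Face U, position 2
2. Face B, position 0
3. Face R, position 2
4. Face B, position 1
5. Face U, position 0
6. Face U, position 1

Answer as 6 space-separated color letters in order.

Answer: B G Y W R Y

Derivation:
After move 1 (U'): U=WWWW F=OOGG R=GGRR B=RRBB L=BBOO
After move 2 (R'): R=GRGR U=WBWR F=OWGW D=YOYG B=YRYB
After move 3 (U): U=WWRB F=GRGW R=YRGR B=BBYB L=OWOO
After move 4 (U): U=RWBW F=YRGW R=BBGR B=OWYB L=GROO
After move 5 (R'): R=BRBG U=RYBO F=YWGW D=YRYW B=GWOB
After move 6 (F'): F=WWYG U=RYBB R=RRYG D=ROYW L=GOOB
Query 1: U[2] = B
Query 2: B[0] = G
Query 3: R[2] = Y
Query 4: B[1] = W
Query 5: U[0] = R
Query 6: U[1] = Y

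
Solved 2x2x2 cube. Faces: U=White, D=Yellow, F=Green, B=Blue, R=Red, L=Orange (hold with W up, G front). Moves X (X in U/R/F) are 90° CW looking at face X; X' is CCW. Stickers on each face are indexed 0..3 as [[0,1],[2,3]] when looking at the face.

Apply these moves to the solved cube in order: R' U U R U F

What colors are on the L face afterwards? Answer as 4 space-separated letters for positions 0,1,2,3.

Answer: Y Y O Y

Derivation:
After move 1 (R'): R=RRRR U=WBWB F=GWGW D=YGYG B=YBYB
After move 2 (U): U=WWBB F=RRGW R=YBRR B=OOYB L=GWOO
After move 3 (U): U=BWBW F=YBGW R=OORR B=GWYB L=RROO
After move 4 (R): R=RORO U=BBBW F=YGGG D=YYYG B=WWWB
After move 5 (U): U=BBWB F=ROGG R=WWRO B=RRWB L=YGOO
After move 6 (F): F=GRGO U=BBOG R=WWBO D=RWYG L=YYOY
Query: L face = YYOY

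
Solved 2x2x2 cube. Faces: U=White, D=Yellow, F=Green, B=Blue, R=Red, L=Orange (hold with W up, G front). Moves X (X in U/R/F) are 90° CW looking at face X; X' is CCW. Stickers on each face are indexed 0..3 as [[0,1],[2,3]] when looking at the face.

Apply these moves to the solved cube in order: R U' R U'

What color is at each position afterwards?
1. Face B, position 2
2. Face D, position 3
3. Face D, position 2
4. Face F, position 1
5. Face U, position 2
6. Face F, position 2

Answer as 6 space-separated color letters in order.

After move 1 (R): R=RRRR U=WGWG F=GYGY D=YBYB B=WBWB
After move 2 (U'): U=GGWW F=OOGY R=GYRR B=RRWB L=WBOO
After move 3 (R): R=RGRY U=GOWY F=OBGB D=YWYR B=WRGB
After move 4 (U'): U=OYGW F=WBGB R=OBRY B=RGGB L=WROO
Query 1: B[2] = G
Query 2: D[3] = R
Query 3: D[2] = Y
Query 4: F[1] = B
Query 5: U[2] = G
Query 6: F[2] = G

Answer: G R Y B G G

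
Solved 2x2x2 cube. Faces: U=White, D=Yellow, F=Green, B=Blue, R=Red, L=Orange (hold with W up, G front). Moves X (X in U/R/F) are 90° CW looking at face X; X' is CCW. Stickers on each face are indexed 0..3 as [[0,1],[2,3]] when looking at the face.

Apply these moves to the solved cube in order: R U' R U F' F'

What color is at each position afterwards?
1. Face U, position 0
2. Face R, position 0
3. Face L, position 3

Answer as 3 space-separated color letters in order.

After move 1 (R): R=RRRR U=WGWG F=GYGY D=YBYB B=WBWB
After move 2 (U'): U=GGWW F=OOGY R=GYRR B=RRWB L=WBOO
After move 3 (R): R=RGRY U=GOWY F=OBGB D=YWYR B=WRGB
After move 4 (U): U=WGYO F=RGGB R=WRRY B=WBGB L=OBOO
After move 5 (F'): F=GBRG U=WGWR R=WRYY D=BOYR L=OOOY
After move 6 (F'): F=BGGR U=WGWY R=ORBY D=OYYR L=OROW
Query 1: U[0] = W
Query 2: R[0] = O
Query 3: L[3] = W

Answer: W O W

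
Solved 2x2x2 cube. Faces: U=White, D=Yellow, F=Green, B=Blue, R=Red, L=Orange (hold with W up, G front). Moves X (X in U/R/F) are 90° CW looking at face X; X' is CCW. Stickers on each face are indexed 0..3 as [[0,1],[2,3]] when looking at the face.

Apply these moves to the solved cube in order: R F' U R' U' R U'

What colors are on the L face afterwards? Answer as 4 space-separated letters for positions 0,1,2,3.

Answer: R R O W

Derivation:
After move 1 (R): R=RRRR U=WGWG F=GYGY D=YBYB B=WBWB
After move 2 (F'): F=YYGG U=WGRR R=BRYR D=OOYB L=OGOW
After move 3 (U): U=RWRG F=BRGG R=WBYR B=OGWB L=YYOW
After move 4 (R'): R=BRWY U=RWRO F=BWGG D=ORYG B=BGOB
After move 5 (U'): U=WORR F=YYGG R=BWWY B=BROB L=BGOW
After move 6 (R): R=WBYW U=WYRG F=YRGG D=OOYB B=RROB
After move 7 (U'): U=YGWR F=BGGG R=YRYW B=WBOB L=RROW
Query: L face = RROW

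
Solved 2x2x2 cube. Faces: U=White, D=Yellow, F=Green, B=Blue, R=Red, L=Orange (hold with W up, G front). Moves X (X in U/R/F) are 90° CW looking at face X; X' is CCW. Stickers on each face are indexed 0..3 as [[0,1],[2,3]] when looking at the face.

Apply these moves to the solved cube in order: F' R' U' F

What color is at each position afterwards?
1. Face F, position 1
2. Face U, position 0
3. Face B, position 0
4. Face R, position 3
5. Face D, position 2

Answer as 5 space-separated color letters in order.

After move 1 (F'): F=GGGG U=WWRR R=YRYR D=OOYY L=OWOW
After move 2 (R'): R=RRYY U=WBRB F=GWGR D=OGYG B=YBOB
After move 3 (U'): U=BBWR F=OWGR R=GWYY B=RROB L=YBOW
After move 4 (F): F=GORW U=BBWB R=WWRY D=YGYG L=YOOG
Query 1: F[1] = O
Query 2: U[0] = B
Query 3: B[0] = R
Query 4: R[3] = Y
Query 5: D[2] = Y

Answer: O B R Y Y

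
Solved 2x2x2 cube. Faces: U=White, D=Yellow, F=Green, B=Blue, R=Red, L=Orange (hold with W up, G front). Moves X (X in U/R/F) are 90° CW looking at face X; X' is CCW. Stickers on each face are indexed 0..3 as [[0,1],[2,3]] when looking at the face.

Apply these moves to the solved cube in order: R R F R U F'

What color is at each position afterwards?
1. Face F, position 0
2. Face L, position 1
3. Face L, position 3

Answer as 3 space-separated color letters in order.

After move 1 (R): R=RRRR U=WGWG F=GYGY D=YBYB B=WBWB
After move 2 (R): R=RRRR U=WYWY F=GBGB D=YWYW B=GBGB
After move 3 (F): F=GGBB U=WYOO R=WRYR D=RRYW L=OYOW
After move 4 (R): R=YWRR U=WGOB F=GRBW D=RGYG B=OBYB
After move 5 (U): U=OWBG F=YWBW R=OBRR B=OYYB L=GROW
After move 6 (F'): F=WWYB U=OWOR R=GBRR D=RWYG L=GGOB
Query 1: F[0] = W
Query 2: L[1] = G
Query 3: L[3] = B

Answer: W G B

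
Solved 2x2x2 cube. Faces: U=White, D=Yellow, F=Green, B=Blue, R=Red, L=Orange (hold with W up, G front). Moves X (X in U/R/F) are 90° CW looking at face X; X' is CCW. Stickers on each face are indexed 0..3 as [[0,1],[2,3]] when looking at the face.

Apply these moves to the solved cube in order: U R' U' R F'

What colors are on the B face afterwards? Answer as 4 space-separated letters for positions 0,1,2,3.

After move 1 (U): U=WWWW F=RRGG R=BBRR B=OOBB L=GGOO
After move 2 (R'): R=BRBR U=WBWO F=RWGW D=YRYG B=YOYB
After move 3 (U'): U=BOWW F=GGGW R=RWBR B=BRYB L=YOOO
After move 4 (R): R=BRRW U=BGWW F=GRGG D=YYYB B=WROB
After move 5 (F'): F=RGGG U=BGBR R=YRYW D=OOYB L=YWOW
Query: B face = WROB

Answer: W R O B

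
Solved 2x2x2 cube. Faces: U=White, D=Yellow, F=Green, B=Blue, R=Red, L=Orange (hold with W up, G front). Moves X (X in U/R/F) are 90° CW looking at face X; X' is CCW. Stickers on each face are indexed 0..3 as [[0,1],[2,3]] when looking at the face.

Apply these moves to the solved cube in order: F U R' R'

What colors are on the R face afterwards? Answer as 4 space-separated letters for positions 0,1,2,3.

Answer: R W B B

Derivation:
After move 1 (F): F=GGGG U=WWOO R=WRWR D=RRYY L=OYOY
After move 2 (U): U=OWOW F=WRGG R=BBWR B=OYBB L=GGOY
After move 3 (R'): R=BRBW U=OBOO F=WWGW D=RRYG B=YYRB
After move 4 (R'): R=RWBB U=OROY F=WBGO D=RWYW B=GYRB
Query: R face = RWBB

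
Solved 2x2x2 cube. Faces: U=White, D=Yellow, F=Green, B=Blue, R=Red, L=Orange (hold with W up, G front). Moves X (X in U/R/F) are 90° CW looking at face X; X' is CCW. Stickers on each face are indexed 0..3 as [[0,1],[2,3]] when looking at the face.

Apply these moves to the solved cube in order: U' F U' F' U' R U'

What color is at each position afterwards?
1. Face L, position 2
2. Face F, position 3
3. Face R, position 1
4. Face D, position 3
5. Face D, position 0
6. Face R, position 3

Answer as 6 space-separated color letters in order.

Answer: O Y Y G R O

Derivation:
After move 1 (U'): U=WWWW F=OOGG R=GGRR B=RRBB L=BBOO
After move 2 (F): F=GOGO U=WWOB R=WGWR D=RGYY L=BYOY
After move 3 (U'): U=WBWO F=BYGO R=GOWR B=WGBB L=RROY
After move 4 (F'): F=YOBG U=WBGW R=GORR D=RYYY L=ROOW
After move 5 (U'): U=BWWG F=ROBG R=YORR B=GOBB L=WGOW
After move 6 (R): R=RYRO U=BOWG F=RYBY D=RBYG B=GOWB
After move 7 (U'): U=OGBW F=WGBY R=RYRO B=RYWB L=GOOW
Query 1: L[2] = O
Query 2: F[3] = Y
Query 3: R[1] = Y
Query 4: D[3] = G
Query 5: D[0] = R
Query 6: R[3] = O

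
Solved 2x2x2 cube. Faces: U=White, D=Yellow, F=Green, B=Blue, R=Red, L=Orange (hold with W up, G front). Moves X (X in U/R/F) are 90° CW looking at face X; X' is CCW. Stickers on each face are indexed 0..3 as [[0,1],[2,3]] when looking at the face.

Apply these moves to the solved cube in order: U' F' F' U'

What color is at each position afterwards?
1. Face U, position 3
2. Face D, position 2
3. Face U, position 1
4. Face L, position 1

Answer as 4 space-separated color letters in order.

After move 1 (U'): U=WWWW F=OOGG R=GGRR B=RRBB L=BBOO
After move 2 (F'): F=OGOG U=WWGR R=YGYR D=BOYY L=BWOW
After move 3 (F'): F=GGOO U=WWYY R=OGBR D=WWYY L=BROG
After move 4 (U'): U=WYWY F=BROO R=GGBR B=OGBB L=RROG
Query 1: U[3] = Y
Query 2: D[2] = Y
Query 3: U[1] = Y
Query 4: L[1] = R

Answer: Y Y Y R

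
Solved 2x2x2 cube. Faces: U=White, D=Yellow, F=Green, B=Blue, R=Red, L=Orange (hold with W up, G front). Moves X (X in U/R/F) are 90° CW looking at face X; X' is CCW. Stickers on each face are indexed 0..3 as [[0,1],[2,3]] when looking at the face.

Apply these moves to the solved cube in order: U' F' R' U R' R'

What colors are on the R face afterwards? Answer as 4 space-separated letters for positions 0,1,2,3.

After move 1 (U'): U=WWWW F=OOGG R=GGRR B=RRBB L=BBOO
After move 2 (F'): F=OGOG U=WWGR R=YGYR D=BOYY L=BWOW
After move 3 (R'): R=GRYY U=WBGR F=OWOR D=BGYG B=YROB
After move 4 (U): U=GWRB F=GROR R=YRYY B=BWOB L=OWOW
After move 5 (R'): R=RYYY U=GORB F=GWOB D=BRYR B=GWGB
After move 6 (R'): R=YYRY U=GGRG F=GOOB D=BWYB B=RWRB
Query: R face = YYRY

Answer: Y Y R Y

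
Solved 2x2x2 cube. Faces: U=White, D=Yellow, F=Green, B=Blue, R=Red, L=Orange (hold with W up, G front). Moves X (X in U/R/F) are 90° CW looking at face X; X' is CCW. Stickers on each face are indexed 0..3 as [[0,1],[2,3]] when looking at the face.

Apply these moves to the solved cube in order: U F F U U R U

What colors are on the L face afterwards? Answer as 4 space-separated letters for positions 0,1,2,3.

Answer: O W O B

Derivation:
After move 1 (U): U=WWWW F=RRGG R=BBRR B=OOBB L=GGOO
After move 2 (F): F=GRGR U=WWOG R=WBWR D=RBYY L=GYOY
After move 3 (F): F=GGRR U=WWYY R=OBGR D=WWYY L=GROB
After move 4 (U): U=YWYW F=OBRR R=OOGR B=GRBB L=GGOB
After move 5 (U): U=YYWW F=OORR R=GRGR B=GGBB L=OBOB
After move 6 (R): R=GGRR U=YOWR F=OWRY D=WBYG B=WGYB
After move 7 (U): U=WYRO F=GGRY R=WGRR B=OBYB L=OWOB
Query: L face = OWOB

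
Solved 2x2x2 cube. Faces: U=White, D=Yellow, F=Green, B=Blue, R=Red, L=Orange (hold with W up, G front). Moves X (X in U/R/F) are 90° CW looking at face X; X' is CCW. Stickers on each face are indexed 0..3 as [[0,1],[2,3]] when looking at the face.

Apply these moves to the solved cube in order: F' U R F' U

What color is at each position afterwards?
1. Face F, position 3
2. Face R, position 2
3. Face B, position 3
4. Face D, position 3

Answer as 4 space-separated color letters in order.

Answer: G O B O

Derivation:
After move 1 (F'): F=GGGG U=WWRR R=YRYR D=OOYY L=OWOW
After move 2 (U): U=RWRW F=YRGG R=BBYR B=OWBB L=GGOW
After move 3 (R): R=YBRB U=RRRG F=YOGY D=OBYO B=WWWB
After move 4 (F'): F=OYYG U=RRYR R=BBOB D=GWYO L=GGOR
After move 5 (U): U=YRRR F=BBYG R=WWOB B=GGWB L=OYOR
Query 1: F[3] = G
Query 2: R[2] = O
Query 3: B[3] = B
Query 4: D[3] = O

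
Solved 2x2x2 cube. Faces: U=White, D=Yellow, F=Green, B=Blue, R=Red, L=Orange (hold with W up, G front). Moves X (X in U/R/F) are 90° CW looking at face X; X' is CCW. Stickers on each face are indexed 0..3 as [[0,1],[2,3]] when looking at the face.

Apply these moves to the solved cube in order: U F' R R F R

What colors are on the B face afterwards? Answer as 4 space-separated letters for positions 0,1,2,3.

After move 1 (U): U=WWWW F=RRGG R=BBRR B=OOBB L=GGOO
After move 2 (F'): F=RGRG U=WWBR R=YBYR D=GOYY L=GWOW
After move 3 (R): R=YYRB U=WGBG F=RORY D=GBYO B=ROWB
After move 4 (R): R=RYBY U=WOBY F=RBRO D=GWYR B=GOGB
After move 5 (F): F=RROB U=WOWW R=BYYY D=BRYR L=GGOW
After move 6 (R): R=YBYY U=WRWB F=RROR D=BGYG B=WOOB
Query: B face = WOOB

Answer: W O O B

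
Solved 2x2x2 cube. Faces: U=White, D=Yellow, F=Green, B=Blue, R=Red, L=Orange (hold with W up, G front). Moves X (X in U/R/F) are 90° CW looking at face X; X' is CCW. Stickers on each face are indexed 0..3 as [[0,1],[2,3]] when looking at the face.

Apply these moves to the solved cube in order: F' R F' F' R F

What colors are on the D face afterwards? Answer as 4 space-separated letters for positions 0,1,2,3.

After move 1 (F'): F=GGGG U=WWRR R=YRYR D=OOYY L=OWOW
After move 2 (R): R=YYRR U=WGRG F=GOGY D=OBYB B=RBWB
After move 3 (F'): F=OYGG U=WGYR R=BYOR D=WWYB L=OGOR
After move 4 (F'): F=YGOG U=WGBO R=WYWR D=GRYB L=OROY
After move 5 (R): R=WWRY U=WGBG F=YROB D=GWYR B=OBGB
After move 6 (F): F=OYBR U=WGYR R=BWGY D=RWYR L=OGOW
Query: D face = RWYR

Answer: R W Y R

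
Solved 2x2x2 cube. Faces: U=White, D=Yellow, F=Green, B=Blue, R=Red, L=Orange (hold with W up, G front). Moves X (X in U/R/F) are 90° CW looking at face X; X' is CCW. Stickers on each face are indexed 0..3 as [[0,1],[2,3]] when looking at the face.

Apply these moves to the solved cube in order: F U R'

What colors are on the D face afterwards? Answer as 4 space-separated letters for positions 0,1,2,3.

Answer: R R Y G

Derivation:
After move 1 (F): F=GGGG U=WWOO R=WRWR D=RRYY L=OYOY
After move 2 (U): U=OWOW F=WRGG R=BBWR B=OYBB L=GGOY
After move 3 (R'): R=BRBW U=OBOO F=WWGW D=RRYG B=YYRB
Query: D face = RRYG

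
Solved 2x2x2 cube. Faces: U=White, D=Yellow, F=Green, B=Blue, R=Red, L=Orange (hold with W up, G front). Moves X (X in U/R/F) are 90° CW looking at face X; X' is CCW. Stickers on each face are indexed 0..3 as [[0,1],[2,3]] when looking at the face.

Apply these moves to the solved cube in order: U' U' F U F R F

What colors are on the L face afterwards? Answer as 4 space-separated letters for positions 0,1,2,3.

Answer: G W O B

Derivation:
After move 1 (U'): U=WWWW F=OOGG R=GGRR B=RRBB L=BBOO
After move 2 (U'): U=WWWW F=BBGG R=OORR B=GGBB L=RROO
After move 3 (F): F=GBGB U=WWOR R=WOWR D=ROYY L=RYOY
After move 4 (U): U=OWRW F=WOGB R=GGWR B=RYBB L=GBOY
After move 5 (F): F=GWBO U=OWYB R=RGWR D=WGYY L=GROO
After move 6 (R): R=WRRG U=OWYO F=GGBY D=WBYR B=BYWB
After move 7 (F): F=BGYG U=OWOR R=YROG D=RWYR L=GWOB
Query: L face = GWOB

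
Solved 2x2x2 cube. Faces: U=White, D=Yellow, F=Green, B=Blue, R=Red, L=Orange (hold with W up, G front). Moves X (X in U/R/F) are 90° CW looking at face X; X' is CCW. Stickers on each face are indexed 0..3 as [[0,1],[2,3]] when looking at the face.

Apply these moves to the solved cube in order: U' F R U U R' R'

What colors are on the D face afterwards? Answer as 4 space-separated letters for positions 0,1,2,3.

Answer: R O Y W

Derivation:
After move 1 (U'): U=WWWW F=OOGG R=GGRR B=RRBB L=BBOO
After move 2 (F): F=GOGO U=WWOB R=WGWR D=RGYY L=BYOY
After move 3 (R): R=WWRG U=WOOO F=GGGY D=RBYR B=BRWB
After move 4 (U): U=OWOO F=WWGY R=BRRG B=BYWB L=GGOY
After move 5 (U): U=OOOW F=BRGY R=BYRG B=GGWB L=WWOY
After move 6 (R'): R=YGBR U=OWOG F=BOGW D=RRYY B=RGBB
After move 7 (R'): R=GRYB U=OBOR F=BWGG D=ROYW B=YGRB
Query: D face = ROYW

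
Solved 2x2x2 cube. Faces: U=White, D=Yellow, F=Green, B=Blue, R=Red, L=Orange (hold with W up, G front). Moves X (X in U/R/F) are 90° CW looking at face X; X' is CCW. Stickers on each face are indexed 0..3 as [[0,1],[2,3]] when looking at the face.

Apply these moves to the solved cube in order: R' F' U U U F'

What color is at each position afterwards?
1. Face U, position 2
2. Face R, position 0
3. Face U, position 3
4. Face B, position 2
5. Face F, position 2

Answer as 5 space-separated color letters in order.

After move 1 (R'): R=RRRR U=WBWB F=GWGW D=YGYG B=YBYB
After move 2 (F'): F=WWGG U=WBRR R=GRYR D=OOYG L=OBOW
After move 3 (U): U=RWRB F=GRGG R=YBYR B=OBYB L=WWOW
After move 4 (U): U=RRBW F=YBGG R=OBYR B=WWYB L=GROW
After move 5 (U): U=BRWR F=OBGG R=WWYR B=GRYB L=YBOW
After move 6 (F'): F=BGOG U=BRWY R=OWOR D=BWYG L=YROW
Query 1: U[2] = W
Query 2: R[0] = O
Query 3: U[3] = Y
Query 4: B[2] = Y
Query 5: F[2] = O

Answer: W O Y Y O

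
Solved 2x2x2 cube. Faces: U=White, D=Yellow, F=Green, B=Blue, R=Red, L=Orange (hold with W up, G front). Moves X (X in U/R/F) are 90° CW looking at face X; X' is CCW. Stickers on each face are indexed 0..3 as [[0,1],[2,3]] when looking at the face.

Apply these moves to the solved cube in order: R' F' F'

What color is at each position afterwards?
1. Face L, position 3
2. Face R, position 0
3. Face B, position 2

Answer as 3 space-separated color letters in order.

Answer: R O Y

Derivation:
After move 1 (R'): R=RRRR U=WBWB F=GWGW D=YGYG B=YBYB
After move 2 (F'): F=WWGG U=WBRR R=GRYR D=OOYG L=OBOW
After move 3 (F'): F=WGWG U=WBGY R=OROR D=BWYG L=OROR
Query 1: L[3] = R
Query 2: R[0] = O
Query 3: B[2] = Y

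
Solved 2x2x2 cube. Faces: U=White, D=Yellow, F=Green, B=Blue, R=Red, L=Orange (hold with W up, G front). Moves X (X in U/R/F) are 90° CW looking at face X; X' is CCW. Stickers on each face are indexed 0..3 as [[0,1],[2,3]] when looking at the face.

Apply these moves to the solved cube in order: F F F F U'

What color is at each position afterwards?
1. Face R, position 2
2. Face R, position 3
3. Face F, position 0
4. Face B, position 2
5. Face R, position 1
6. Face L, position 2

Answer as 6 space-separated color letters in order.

Answer: R R O B G O

Derivation:
After move 1 (F): F=GGGG U=WWOO R=WRWR D=RRYY L=OYOY
After move 2 (F): F=GGGG U=WWYY R=OROR D=WWYY L=OROR
After move 3 (F): F=GGGG U=WWRR R=YRYR D=OOYY L=OWOW
After move 4 (F): F=GGGG U=WWWW R=RRRR D=YYYY L=OOOO
After move 5 (U'): U=WWWW F=OOGG R=GGRR B=RRBB L=BBOO
Query 1: R[2] = R
Query 2: R[3] = R
Query 3: F[0] = O
Query 4: B[2] = B
Query 5: R[1] = G
Query 6: L[2] = O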